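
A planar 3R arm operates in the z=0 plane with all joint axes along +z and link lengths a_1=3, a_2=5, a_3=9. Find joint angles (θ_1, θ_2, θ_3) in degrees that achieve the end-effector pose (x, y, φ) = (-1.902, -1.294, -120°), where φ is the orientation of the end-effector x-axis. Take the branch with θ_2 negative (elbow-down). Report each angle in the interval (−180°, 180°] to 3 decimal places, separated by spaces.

wrist centre = target − a_3·(cos φ, sin φ) = (2.5980, 6.5002)
cos θ_2 = (49.0026−3²−5²)/(2·3·5) = 0.5001; θ_2 = -59.9943° (elbow-down)
β = atan2(6.5002,2.5980) = 68.2145°; ψ = atan2(-4.3299,5.5004) = -38.2094°
θ_1 = β − ψ = 106.4239°
θ_3 = φ − θ_1 − θ_2 = -166.4296° (wrapped to (-180°,180°])

106.424 -59.994 -166.430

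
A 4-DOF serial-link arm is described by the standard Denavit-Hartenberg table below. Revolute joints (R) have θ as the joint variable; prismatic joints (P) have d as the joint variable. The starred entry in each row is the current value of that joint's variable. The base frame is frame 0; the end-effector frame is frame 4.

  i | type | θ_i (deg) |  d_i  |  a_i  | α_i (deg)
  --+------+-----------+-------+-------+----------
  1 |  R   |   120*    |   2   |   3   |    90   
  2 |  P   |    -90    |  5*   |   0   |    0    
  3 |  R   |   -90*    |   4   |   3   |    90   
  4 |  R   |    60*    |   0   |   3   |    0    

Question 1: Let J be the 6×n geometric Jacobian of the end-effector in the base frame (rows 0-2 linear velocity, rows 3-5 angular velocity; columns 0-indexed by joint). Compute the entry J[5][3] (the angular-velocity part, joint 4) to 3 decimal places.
1.000

axis z_3 = (0.0000,-0.0000,1.0000); lever o_n−o_3 = (3.0000,-0.0000,0.0000)
cross product → J_v[:, 3] = (0.0000,3.0000,0.0000)
J_ω[:, 3] = z_3
entry J[5][3] = 1.0000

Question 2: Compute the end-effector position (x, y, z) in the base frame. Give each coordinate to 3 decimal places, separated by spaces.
10.794 4.500 2.000

after link 1: o_1 = (-1.5000, 2.5981, 2.0000)
after link 2: o_2 = (2.8301, 5.0981, 2.0000)
after link 3: o_3 = (7.7942, 4.5000, 2.0000)
after link 4: o_4 = (10.7942, 4.5000, 2.0000)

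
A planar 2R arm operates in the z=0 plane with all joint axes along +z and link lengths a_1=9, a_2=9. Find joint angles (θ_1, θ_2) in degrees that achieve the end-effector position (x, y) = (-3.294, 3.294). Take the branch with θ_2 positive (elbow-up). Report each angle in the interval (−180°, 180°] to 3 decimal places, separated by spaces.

59.999 150.002

cos θ_2 = (21.7009−9²−9²)/(2·9·9) = -0.8660; θ_2 = 150.0021° (elbow-up)
β = atan2(3.2940,-3.2940) = 135.0000°; ψ = atan2(4.4997,1.2056) = 75.0011°
θ_1 = β − ψ = 59.9989°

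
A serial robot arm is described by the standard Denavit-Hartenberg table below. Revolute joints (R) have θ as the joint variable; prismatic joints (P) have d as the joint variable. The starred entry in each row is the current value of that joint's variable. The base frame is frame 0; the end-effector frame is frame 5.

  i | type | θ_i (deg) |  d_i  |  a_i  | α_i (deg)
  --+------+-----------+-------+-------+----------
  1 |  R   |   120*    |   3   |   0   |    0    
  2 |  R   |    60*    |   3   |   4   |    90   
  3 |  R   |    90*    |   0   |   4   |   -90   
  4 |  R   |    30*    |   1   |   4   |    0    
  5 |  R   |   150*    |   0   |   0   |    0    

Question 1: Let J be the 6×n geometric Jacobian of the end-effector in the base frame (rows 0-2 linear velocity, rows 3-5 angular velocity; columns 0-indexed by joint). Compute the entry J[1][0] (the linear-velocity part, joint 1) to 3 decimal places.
-3.000

axis z_0 = ẑ; lever o_n−o_0 = (-3.0000,-2.0000,13.4641)
cross product → J_v[:, 0] = (2.0000,-3.0000,0.0000)
J_ω[:, 0] = z_0
entry J[1][0] = -3.0000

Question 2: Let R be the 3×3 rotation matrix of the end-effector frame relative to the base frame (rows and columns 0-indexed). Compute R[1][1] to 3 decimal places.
1.000

End-effector y-axis (col 1 of R) = (0.0000,1.0000,0.0000)
R[1][1] = 1.0000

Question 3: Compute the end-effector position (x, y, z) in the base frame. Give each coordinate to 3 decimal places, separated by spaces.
-3.000 -2.000 13.464

after link 1: o_1 = (0.0000, 0.0000, 3.0000)
after link 2: o_2 = (-4.0000, 0.0000, 6.0000)
after link 3: o_3 = (-4.0000, 0.0000, 10.0000)
after link 4: o_4 = (-3.0000, -2.0000, 13.4641)
after link 5: o_5 = (-3.0000, -2.0000, 13.4641)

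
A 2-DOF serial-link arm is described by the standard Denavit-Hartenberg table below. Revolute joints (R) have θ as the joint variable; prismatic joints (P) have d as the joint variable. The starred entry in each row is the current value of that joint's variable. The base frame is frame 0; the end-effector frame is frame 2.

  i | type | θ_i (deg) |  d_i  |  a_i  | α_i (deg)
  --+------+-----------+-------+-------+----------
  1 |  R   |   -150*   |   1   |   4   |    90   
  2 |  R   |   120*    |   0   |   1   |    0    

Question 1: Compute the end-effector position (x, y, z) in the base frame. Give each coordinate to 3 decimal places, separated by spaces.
after link 1: o_1 = (-3.4641, -2.0000, 1.0000)
after link 2: o_2 = (-3.0311, -1.7500, 1.8660)

-3.031 -1.750 1.866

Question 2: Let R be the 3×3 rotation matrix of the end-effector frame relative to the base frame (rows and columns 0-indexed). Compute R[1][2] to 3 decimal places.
0.866

End-effector z-axis (col 2 of R) = (-0.5000,0.8660,0.0000)
R[1][2] = 0.8660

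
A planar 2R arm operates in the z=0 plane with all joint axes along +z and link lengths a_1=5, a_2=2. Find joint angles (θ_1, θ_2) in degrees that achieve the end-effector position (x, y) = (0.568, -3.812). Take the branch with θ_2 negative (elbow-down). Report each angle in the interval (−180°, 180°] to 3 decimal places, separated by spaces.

-60.004 -135.016

cos θ_2 = (14.8540−5²−2²)/(2·5·2) = -0.7073; θ_2 = -135.0158° (elbow-down)
β = atan2(-3.8120,0.5680) = -81.5251°; ψ = atan2(-1.4138,3.5854) = -21.5207°
θ_1 = β − ψ = -60.0044°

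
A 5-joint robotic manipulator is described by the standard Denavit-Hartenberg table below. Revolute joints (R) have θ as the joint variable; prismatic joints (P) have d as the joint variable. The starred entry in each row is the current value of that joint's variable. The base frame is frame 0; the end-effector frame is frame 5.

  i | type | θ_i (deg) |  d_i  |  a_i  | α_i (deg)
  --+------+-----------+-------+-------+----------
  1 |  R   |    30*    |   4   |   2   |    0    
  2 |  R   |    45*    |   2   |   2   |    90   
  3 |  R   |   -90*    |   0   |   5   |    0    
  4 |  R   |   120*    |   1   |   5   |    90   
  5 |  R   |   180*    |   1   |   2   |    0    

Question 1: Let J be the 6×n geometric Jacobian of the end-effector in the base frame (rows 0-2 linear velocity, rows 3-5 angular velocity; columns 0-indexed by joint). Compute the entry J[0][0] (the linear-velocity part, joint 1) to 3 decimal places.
-5.666

axis z_0 = ẑ; lever o_n−o_0 = (4.0175,5.6655,1.6340)
cross product → J_v[:, 0] = (-5.6655,4.0175,0.0000)
J_ω[:, 0] = z_0
entry J[0][0] = -5.6655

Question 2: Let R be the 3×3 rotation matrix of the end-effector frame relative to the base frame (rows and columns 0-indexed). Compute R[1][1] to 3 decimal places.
End-effector y-axis (col 1 of R) = (-0.9659,0.2588,-0.0000)
R[1][1] = 0.2588

0.259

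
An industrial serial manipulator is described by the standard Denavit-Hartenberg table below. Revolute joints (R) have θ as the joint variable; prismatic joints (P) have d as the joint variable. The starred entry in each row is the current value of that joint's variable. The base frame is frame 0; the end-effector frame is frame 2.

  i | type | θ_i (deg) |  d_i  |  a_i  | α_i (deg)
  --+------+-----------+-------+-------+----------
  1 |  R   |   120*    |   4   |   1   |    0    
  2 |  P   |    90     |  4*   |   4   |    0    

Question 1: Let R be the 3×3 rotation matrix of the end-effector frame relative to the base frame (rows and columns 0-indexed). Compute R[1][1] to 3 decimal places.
-0.866

End-effector y-axis (col 1 of R) = (0.5000,-0.8660,0.0000)
R[1][1] = -0.8660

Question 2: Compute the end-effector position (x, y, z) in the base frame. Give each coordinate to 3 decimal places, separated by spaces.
-3.964 -1.134 8.000

after link 1: o_1 = (-0.5000, 0.8660, 4.0000)
after link 2: o_2 = (-3.9641, -1.1340, 8.0000)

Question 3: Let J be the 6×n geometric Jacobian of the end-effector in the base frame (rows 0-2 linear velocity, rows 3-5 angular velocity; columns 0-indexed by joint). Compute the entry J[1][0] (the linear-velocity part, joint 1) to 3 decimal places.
axis z_0 = ẑ; lever o_n−o_0 = (-3.9641,-1.1340,8.0000)
cross product → J_v[:, 0] = (1.1340,-3.9641,0.0000)
J_ω[:, 0] = z_0
entry J[1][0] = -3.9641

-3.964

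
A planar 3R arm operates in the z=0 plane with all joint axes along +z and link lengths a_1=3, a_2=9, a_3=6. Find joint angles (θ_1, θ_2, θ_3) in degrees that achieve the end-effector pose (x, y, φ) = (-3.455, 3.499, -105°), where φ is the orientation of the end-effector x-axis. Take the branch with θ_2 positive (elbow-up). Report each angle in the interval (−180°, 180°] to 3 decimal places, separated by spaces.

30.007 89.993 135.000

wrist centre = target − a_3·(cos φ, sin φ) = (-1.9021, 9.2946)
cos θ_2 = (90.0067−3²−9²)/(2·3·9) = 0.0001; θ_2 = 89.9929° (elbow-up)
β = atan2(9.2946,-1.9021) = 101.5656°; ψ = atan2(9.0000,3.0011) = 71.5587°
θ_1 = β − ψ = 30.0069°
θ_3 = φ − θ_1 − θ_2 = 135.0001° (wrapped to (-180°,180°])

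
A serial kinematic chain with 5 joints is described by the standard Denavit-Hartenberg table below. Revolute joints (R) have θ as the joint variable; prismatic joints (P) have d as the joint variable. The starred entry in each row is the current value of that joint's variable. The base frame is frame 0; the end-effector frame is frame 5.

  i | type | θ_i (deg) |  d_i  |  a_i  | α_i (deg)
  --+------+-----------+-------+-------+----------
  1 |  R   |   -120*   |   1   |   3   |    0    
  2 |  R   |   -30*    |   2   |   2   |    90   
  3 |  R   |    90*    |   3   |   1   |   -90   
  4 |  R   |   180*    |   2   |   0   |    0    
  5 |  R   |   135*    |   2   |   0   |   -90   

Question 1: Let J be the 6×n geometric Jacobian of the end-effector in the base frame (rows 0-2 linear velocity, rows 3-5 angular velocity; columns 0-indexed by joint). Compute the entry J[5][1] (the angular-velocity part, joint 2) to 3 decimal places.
1.000

axis z_1 = (0.0000,0.0000,1.0000); lever o_n−o_1 = (0.2321,3.5981,3.0000)
cross product → J_v[:, 1] = (-3.5981,0.2321,0.0000)
J_ω[:, 1] = z_1
entry J[5][1] = 1.0000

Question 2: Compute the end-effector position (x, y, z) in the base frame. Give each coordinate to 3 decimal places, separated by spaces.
after link 1: o_1 = (-1.5000, -2.5981, 1.0000)
after link 2: o_2 = (-3.2321, -3.5981, 3.0000)
after link 3: o_3 = (-4.7321, -1.0000, 4.0000)
after link 4: o_4 = (-3.0000, -0.0000, 4.0000)
after link 5: o_5 = (-1.2679, 1.0000, 4.0000)

-1.268 1.000 4.000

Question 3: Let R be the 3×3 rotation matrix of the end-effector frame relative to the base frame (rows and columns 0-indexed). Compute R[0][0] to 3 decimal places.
-0.354

End-effector x-axis (col 0 of R) = (-0.3536,0.6124,0.7071)
R[0][0] = -0.3536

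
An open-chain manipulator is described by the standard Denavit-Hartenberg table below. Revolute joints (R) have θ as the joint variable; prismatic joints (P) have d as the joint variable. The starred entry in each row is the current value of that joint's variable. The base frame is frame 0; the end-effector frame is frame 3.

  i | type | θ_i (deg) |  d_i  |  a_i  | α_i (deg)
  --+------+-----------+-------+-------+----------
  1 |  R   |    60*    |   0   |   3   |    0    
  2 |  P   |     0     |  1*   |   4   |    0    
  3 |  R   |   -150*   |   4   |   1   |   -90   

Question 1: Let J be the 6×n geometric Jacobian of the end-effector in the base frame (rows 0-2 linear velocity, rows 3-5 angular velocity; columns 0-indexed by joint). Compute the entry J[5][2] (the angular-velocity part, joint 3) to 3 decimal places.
1.000

axis z_2 = (0.0000,0.0000,1.0000); lever o_n−o_2 = (0.0000,-1.0000,4.0000)
cross product → J_v[:, 2] = (1.0000,0.0000,-0.0000)
J_ω[:, 2] = z_2
entry J[5][2] = 1.0000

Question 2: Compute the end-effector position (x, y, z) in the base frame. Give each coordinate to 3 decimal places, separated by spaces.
after link 1: o_1 = (1.5000, 2.5981, 0.0000)
after link 2: o_2 = (3.5000, 6.0622, 1.0000)
after link 3: o_3 = (3.5000, 5.0622, 5.0000)

3.500 5.062 5.000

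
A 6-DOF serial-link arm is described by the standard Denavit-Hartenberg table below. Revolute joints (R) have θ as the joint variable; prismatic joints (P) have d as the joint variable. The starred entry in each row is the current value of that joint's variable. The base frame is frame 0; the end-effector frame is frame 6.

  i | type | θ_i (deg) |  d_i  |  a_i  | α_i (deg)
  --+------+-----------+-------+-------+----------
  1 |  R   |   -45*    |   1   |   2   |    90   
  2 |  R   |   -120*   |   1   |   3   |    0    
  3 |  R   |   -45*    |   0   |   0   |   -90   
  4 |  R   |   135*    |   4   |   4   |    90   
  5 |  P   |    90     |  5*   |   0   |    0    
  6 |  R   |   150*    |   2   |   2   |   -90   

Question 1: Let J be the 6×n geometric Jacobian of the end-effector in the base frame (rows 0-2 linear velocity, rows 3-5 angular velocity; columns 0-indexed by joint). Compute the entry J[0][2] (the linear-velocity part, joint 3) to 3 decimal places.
2.067

axis z_2 = (-0.7071,-0.7071,0.0000); lever o_n−o_2 = (3.4832,6.5168,-2.9227)
cross product → J_v[:, 2] = (2.0667,-2.0667,-2.1451)
J_ω[:, 2] = z_2
entry J[0][2] = 2.0667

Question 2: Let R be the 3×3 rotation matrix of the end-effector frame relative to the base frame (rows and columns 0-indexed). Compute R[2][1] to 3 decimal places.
End-effector y-axis (col 1 of R) = (-0.0170,-0.9830,0.1830)
R[2][1] = 0.1830

0.183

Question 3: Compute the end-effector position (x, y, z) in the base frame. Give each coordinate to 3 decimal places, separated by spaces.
after link 1: o_1 = (1.4142, -1.4142, 1.0000)
after link 2: o_2 = (-0.3536, -1.0607, -1.5981)
after link 3: o_3 = (-0.3536, -1.0607, -1.5981)
after link 4: o_4 = (4.3103, -1.7246, -4.7297)
after link 5: o_5 = (4.3955, 3.1903, -5.6448)
after link 6: o_6 = (3.1297, 5.4561, -4.5208)

3.130 5.456 -4.521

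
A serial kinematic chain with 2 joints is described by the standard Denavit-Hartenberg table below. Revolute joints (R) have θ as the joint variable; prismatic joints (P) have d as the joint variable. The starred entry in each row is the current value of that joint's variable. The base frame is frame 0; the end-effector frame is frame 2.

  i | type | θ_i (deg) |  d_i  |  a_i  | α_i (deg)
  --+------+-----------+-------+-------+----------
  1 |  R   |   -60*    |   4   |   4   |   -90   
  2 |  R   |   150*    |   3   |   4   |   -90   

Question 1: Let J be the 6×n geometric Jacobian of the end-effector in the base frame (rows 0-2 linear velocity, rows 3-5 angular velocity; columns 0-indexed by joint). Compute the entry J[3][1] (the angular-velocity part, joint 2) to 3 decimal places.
axis z_1 = (0.8660,0.5000,0.0000); lever o_n−o_1 = (0.8660,4.5000,-2.0000)
cross product → J_v[:, 1] = (-1.0000,1.7321,3.4641)
J_ω[:, 1] = z_1
entry J[3][1] = 0.8660

0.866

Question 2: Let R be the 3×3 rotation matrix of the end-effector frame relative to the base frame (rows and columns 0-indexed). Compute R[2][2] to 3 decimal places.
0.866

End-effector z-axis (col 2 of R) = (-0.2500,0.4330,0.8660)
R[2][2] = 0.8660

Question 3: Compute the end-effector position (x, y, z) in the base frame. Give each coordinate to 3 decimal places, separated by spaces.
after link 1: o_1 = (2.0000, -3.4641, 4.0000)
after link 2: o_2 = (2.8660, 1.0359, 2.0000)

2.866 1.036 2.000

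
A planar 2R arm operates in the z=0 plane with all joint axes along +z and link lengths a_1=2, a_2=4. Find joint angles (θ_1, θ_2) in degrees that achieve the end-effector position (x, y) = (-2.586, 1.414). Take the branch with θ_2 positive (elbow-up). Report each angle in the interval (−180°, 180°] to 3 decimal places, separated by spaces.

cos θ_2 = (8.6868−2²−4²)/(2·2·4) = -0.7071; θ_2 = 134.9975° (elbow-up)
β = atan2(1.4140,-2.5860) = 151.3306°; ψ = atan2(2.8286,-0.8283) = 106.3219°
θ_1 = β − ψ = 45.0087°

45.009 134.997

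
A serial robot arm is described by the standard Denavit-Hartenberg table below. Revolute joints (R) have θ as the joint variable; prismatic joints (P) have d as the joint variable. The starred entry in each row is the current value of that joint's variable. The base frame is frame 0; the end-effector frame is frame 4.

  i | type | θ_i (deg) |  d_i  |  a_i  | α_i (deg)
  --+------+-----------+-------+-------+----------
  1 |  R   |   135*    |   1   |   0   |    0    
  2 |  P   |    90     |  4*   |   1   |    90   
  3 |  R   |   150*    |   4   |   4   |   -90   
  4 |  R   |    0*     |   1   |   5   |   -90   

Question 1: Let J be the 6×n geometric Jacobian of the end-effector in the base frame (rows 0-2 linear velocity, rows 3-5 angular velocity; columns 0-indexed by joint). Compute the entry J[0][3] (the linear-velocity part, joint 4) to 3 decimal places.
axis z_3 = (0.3536,0.3536,-0.8660); lever o_n−o_3 = (3.4154,3.4154,1.6340)
cross product → J_v[:, 3] = (3.5355,-3.5355,-0.0000)
J_ω[:, 3] = z_3
entry J[0][3] = 3.5355

3.536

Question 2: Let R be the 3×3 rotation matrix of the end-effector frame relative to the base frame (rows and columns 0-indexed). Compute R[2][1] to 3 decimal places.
0.866

End-effector y-axis (col 1 of R) = (-0.3536,-0.3536,0.8660)
R[2][1] = 0.8660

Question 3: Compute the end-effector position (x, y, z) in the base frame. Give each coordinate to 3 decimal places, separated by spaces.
2.329 7.986 8.634

after link 1: o_1 = (0.0000, 0.0000, 1.0000)
after link 2: o_2 = (-0.7071, -0.7071, 5.0000)
after link 3: o_3 = (-1.0860, 4.5708, 7.0000)
after link 4: o_4 = (2.3294, 7.9862, 8.6340)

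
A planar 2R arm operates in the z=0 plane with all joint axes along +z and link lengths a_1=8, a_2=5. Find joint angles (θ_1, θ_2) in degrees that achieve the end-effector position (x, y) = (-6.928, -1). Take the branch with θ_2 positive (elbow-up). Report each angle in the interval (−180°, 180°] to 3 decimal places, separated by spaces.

150.000 120.002

cos θ_2 = (48.9972−8²−5²)/(2·8·5) = -0.5000; θ_2 = 120.0023° (elbow-up)
β = atan2(-1.0000,-6.9280) = -171.7866°; ψ = atan2(4.3300,5.4998) = 38.2134°
θ_1 = β − ψ = -210.0000°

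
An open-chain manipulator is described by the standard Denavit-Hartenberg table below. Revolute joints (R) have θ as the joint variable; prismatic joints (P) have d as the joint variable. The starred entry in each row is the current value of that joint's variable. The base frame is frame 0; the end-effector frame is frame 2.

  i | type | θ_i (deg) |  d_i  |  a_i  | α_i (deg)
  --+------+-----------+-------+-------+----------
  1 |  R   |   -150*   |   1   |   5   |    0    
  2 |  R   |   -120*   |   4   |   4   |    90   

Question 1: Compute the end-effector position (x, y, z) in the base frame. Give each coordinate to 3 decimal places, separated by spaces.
after link 1: o_1 = (-4.3301, -2.5000, 1.0000)
after link 2: o_2 = (-4.3301, 1.5000, 5.0000)

-4.330 1.500 5.000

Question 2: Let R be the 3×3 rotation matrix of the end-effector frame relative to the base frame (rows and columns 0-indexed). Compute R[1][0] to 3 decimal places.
1.000

End-effector x-axis (col 0 of R) = (-0.0000,1.0000,0.0000)
R[1][0] = 1.0000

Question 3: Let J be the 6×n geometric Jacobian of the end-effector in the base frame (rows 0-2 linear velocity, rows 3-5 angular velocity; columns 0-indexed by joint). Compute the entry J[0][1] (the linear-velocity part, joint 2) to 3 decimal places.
axis z_1 = (0.0000,0.0000,1.0000); lever o_n−o_1 = (-0.0000,4.0000,4.0000)
cross product → J_v[:, 1] = (-4.0000,-0.0000,0.0000)
J_ω[:, 1] = z_1
entry J[0][1] = -4.0000

-4.000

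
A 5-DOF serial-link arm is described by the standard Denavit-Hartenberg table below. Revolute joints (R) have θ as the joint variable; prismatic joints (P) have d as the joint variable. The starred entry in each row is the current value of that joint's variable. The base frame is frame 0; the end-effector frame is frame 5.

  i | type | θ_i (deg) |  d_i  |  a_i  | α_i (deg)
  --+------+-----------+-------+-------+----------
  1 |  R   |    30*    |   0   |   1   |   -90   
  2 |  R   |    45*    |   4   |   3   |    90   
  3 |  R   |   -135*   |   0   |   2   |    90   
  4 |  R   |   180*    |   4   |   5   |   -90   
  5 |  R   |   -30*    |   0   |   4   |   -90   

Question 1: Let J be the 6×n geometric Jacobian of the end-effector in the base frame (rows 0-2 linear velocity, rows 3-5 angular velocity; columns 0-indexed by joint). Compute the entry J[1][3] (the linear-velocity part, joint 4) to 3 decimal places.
axis z_3 = (-0.7866,0.3624,0.5000); lever o_n−o_3 = (-4.0468,9.4734,-1.2321)
cross product → J_v[:, 3] = (-5.1832,-2.9925,-5.9850)
J_ω[:, 3] = z_3
entry J[1][3] = -2.9925

-2.993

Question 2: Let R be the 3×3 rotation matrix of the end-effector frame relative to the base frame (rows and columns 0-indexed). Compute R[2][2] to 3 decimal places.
-0.683

End-effector z-axis (col 2 of R) = (0.7209,0.1174,-0.6830)
R[2][2] = -0.6830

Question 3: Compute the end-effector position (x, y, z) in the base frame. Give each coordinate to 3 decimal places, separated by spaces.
-3.503 12.773 -2.353

after link 1: o_1 = (0.8660, 0.5000, 0.0000)
after link 2: o_2 = (0.7031, 5.0248, -2.1213)
after link 3: o_3 = (0.5442, 3.3000, -1.1213)
after link 4: o_4 = (-2.2047, 9.0614, -1.6213)
after link 5: o_5 = (-3.5026, 12.7735, -2.3534)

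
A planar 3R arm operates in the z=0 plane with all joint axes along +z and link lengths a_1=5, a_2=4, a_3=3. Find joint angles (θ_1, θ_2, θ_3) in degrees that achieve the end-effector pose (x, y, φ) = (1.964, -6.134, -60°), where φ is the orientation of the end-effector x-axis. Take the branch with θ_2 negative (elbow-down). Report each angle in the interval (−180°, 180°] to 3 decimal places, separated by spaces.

wrist centre = target − a_3·(cos φ, sin φ) = (0.4640, -3.5359)
cos θ_2 = (12.7181−5²−4²)/(2·5·4) = -0.7070; θ_2 = -134.9953° (elbow-down)
β = atan2(-3.5359,0.4640) = -82.5241°; ψ = atan2(-2.8287,2.1718) = -52.4834°
θ_1 = β − ψ = -30.0407°
θ_3 = φ − θ_1 − θ_2 = 105.0359° (wrapped to (-180°,180°])

-30.041 -134.995 105.036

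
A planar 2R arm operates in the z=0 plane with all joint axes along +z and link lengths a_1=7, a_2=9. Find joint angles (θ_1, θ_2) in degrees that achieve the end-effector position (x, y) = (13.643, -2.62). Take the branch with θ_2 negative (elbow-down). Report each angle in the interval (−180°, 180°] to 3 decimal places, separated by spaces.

23.258 -60.002

cos θ_2 = (192.9958−7²−9²)/(2·7·9) = 0.5000; θ_2 = -60.0022° (elbow-down)
β = atan2(-2.6200,13.6430) = -10.8707°; ψ = atan2(-7.7944,11.4997) = -34.1291°
θ_1 = β − ψ = 23.2584°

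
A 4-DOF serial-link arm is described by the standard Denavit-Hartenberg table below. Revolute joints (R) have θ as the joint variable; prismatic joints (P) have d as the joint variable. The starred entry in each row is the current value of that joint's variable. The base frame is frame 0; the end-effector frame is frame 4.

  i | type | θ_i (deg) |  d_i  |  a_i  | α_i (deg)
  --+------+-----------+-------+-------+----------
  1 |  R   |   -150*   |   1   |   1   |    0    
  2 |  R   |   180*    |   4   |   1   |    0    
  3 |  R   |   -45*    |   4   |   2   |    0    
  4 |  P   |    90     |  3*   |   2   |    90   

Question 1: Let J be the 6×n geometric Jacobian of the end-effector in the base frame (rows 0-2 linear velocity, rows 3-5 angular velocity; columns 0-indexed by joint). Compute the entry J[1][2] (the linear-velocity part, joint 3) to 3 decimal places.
2.449

axis z_2 = (0.0000,0.0000,1.0000); lever o_n−o_2 = (2.4495,1.4142,7.0000)
cross product → J_v[:, 2] = (-1.4142,2.4495,0.0000)
J_ω[:, 2] = z_2
entry J[1][2] = 2.4495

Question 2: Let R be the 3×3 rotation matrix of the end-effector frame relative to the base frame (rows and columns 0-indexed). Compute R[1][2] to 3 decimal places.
End-effector z-axis (col 2 of R) = (0.9659,-0.2588,0.0000)
R[1][2] = -0.2588

-0.259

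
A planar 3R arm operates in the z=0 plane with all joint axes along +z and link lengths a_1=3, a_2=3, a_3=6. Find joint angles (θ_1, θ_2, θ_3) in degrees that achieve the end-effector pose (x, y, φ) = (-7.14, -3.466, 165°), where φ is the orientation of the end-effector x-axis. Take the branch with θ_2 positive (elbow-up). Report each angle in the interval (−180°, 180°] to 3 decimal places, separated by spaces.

-135.002 60.011 -120.009

wrist centre = target − a_3·(cos φ, sin φ) = (-1.3444, -5.0189)
cos θ_2 = (26.9970−3²−3²)/(2·3·3) = 0.4998; θ_2 = 60.0109° (elbow-up)
β = atan2(-5.0189,-1.3444) = -104.9961°; ψ = atan2(2.5984,4.4995) = 30.0055°
θ_1 = β − ψ = -135.0015°
θ_3 = φ − θ_1 − θ_2 = -120.0094° (wrapped to (-180°,180°])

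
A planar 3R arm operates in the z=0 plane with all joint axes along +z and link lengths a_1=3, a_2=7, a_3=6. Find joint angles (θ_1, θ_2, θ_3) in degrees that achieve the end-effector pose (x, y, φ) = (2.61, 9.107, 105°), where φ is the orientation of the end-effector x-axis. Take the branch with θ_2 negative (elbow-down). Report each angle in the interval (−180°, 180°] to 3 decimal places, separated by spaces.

wrist centre = target − a_3·(cos φ, sin φ) = (4.1629, 3.3114)
cos θ_2 = (28.2955−3²−7²)/(2·3·7) = -0.7072; θ_2 = -135.0116° (elbow-down)
β = atan2(3.3114,4.1629) = 38.5010°; ψ = atan2(-4.9487,-1.9507) = -111.5139°
θ_1 = β − ψ = 150.0148°
θ_3 = φ − θ_1 − θ_2 = 89.9968° (wrapped to (-180°,180°])

150.015 -135.012 89.997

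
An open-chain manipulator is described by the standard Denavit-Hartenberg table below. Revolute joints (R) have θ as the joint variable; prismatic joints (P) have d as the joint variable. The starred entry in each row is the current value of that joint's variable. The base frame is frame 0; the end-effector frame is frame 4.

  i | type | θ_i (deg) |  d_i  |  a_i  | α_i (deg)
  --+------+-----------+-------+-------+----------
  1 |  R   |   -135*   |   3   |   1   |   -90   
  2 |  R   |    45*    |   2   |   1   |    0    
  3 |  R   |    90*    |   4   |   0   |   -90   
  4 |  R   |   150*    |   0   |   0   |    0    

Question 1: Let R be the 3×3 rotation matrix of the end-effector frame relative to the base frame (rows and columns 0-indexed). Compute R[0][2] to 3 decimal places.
0.500

End-effector z-axis (col 2 of R) = (0.5000,0.5000,0.7071)
R[0][2] = 0.5000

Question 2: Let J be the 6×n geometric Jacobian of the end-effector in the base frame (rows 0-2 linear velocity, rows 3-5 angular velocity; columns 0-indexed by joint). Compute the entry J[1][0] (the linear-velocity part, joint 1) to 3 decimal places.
3.036

axis z_0 = ẑ; lever o_n−o_0 = (3.0355,-5.4497,2.2929)
cross product → J_v[:, 0] = (5.4497,3.0355,-0.0000)
J_ω[:, 0] = z_0
entry J[1][0] = 3.0355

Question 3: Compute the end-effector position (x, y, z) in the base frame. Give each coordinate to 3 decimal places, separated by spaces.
3.036 -5.450 2.293

after link 1: o_1 = (-0.7071, -0.7071, 3.0000)
after link 2: o_2 = (0.2071, -2.6213, 2.2929)
after link 3: o_3 = (3.0355, -5.4497, 2.2929)
after link 4: o_4 = (3.0355, -5.4497, 2.2929)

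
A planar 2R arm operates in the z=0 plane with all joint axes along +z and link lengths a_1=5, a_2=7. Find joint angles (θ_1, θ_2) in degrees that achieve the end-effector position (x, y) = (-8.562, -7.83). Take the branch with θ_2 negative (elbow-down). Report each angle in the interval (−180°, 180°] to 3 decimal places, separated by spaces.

cos θ_2 = (134.6167−5²−7²)/(2·5·7) = 0.8660; θ_2 = -30.0082° (elbow-down)
β = atan2(-7.8300,-8.5620) = -137.5569°; ψ = atan2(-3.5009,11.0617) = -17.5619°
θ_1 = β − ψ = -119.9950°

-119.995 -30.008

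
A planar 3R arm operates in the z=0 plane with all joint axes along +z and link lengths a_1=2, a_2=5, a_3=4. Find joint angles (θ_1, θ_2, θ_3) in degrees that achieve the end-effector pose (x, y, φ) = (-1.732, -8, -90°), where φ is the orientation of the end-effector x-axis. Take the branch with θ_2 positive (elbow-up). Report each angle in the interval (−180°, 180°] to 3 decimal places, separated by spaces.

150.000 120.001 -0.001

wrist centre = target − a_3·(cos φ, sin φ) = (-1.7320, -4.0000)
cos θ_2 = (18.9998−2²−5²)/(2·2·5) = -0.5000; θ_2 = 120.0006° (elbow-up)
β = atan2(-4.0000,-1.7320) = -113.4126°; ψ = atan2(4.3301,-0.5000) = 96.5874°
θ_1 = β − ψ = -210.0000°
θ_3 = φ − θ_1 − θ_2 = -0.0006° (wrapped to (-180°,180°])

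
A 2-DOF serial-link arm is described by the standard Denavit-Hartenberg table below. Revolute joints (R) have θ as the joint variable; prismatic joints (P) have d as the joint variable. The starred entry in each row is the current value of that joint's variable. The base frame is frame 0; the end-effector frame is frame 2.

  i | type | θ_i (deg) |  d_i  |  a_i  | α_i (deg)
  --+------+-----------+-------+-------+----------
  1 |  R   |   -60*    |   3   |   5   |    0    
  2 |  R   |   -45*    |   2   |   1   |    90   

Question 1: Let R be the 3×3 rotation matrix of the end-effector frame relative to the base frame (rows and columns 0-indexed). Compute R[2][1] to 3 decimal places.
1.000

End-effector y-axis (col 1 of R) = (0.0000,-0.0000,1.0000)
R[2][1] = 1.0000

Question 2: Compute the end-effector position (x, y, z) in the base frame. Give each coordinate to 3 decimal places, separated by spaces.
after link 1: o_1 = (2.5000, -4.3301, 3.0000)
after link 2: o_2 = (2.2412, -5.2961, 5.0000)

2.241 -5.296 5.000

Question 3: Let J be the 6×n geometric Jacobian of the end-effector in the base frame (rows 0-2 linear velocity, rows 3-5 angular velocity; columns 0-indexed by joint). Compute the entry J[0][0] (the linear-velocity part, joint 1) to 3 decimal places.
axis z_0 = ẑ; lever o_n−o_0 = (2.2412,-5.2961,5.0000)
cross product → J_v[:, 0] = (5.2961,2.2412,-0.0000)
J_ω[:, 0] = z_0
entry J[0][0] = 5.2961

5.296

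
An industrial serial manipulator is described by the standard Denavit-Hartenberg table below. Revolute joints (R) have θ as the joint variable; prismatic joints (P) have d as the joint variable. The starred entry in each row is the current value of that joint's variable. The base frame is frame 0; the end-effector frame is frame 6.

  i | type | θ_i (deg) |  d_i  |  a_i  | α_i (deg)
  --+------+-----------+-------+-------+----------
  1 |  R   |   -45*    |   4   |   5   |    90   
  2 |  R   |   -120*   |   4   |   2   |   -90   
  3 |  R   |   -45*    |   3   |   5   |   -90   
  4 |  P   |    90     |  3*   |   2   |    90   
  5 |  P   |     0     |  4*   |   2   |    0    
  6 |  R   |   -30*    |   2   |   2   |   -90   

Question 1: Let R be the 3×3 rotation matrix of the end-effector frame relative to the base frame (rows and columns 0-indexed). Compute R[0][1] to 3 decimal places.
0.750

End-effector y-axis (col 1 of R) = (0.7500,0.2500,0.6124)
R[0][1] = 0.7500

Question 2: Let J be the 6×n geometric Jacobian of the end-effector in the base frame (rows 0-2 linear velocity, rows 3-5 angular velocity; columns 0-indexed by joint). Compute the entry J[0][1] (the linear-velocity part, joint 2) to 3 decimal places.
5.888

axis z_1 = (-0.7071,-0.7071,0.0000); lever o_n−o_1 = (-12.9586,-1.6983,-8.3269)
cross product → J_v[:, 1] = (5.8880,-5.8880,-7.9622)
J_ω[:, 1] = z_1
entry J[0][1] = 5.8880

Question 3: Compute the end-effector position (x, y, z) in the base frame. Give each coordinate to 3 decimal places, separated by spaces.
-9.423 -5.234 -4.327

after link 1: o_1 = (3.5355, -3.5355, 4.0000)
after link 2: o_2 = (0.0000, -5.6569, 2.2679)
after link 3: o_3 = (-1.9129, -8.7440, -2.2939)
after link 4: o_4 = (-2.3876, -5.2692, -3.1310)
after link 5: o_5 = (-6.6124, -5.0445, -4.5805)
after link 6: o_6 = (-9.4230, -5.2338, -4.3269)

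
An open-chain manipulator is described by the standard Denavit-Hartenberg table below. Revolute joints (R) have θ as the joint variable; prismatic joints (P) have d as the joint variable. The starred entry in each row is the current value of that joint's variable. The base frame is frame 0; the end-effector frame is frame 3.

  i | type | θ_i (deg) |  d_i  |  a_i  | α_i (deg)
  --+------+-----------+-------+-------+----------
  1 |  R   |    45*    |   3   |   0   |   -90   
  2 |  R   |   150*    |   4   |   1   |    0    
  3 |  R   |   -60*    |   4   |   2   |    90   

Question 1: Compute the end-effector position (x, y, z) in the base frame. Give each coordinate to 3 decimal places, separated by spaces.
-6.269 5.044 0.500

after link 1: o_1 = (0.0000, 0.0000, 3.0000)
after link 2: o_2 = (-3.4408, 2.2161, 2.5000)
after link 3: o_3 = (-6.2692, 5.0445, 0.5000)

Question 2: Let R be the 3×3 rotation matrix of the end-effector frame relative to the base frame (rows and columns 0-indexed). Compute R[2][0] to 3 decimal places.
End-effector x-axis (col 0 of R) = (-0.0000,-0.0000,-1.0000)
R[2][0] = -1.0000

-1.000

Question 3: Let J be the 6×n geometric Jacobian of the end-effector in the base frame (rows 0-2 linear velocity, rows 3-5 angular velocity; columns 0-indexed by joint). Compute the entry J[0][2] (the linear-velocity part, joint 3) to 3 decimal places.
-1.414

axis z_2 = (-0.7071,0.7071,0.0000); lever o_n−o_2 = (-2.8284,2.8284,-2.0000)
cross product → J_v[:, 2] = (-1.4142,-1.4142,0.0000)
J_ω[:, 2] = z_2
entry J[0][2] = -1.4142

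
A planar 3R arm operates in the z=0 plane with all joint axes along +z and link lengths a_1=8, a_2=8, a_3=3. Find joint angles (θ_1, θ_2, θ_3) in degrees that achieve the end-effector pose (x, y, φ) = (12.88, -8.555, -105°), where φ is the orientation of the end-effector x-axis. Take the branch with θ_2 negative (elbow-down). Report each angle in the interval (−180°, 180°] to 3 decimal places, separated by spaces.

0.000 -45.004 -59.996

wrist centre = target − a_3·(cos φ, sin φ) = (13.6565, -5.6572)
cos θ_2 = (218.5030−8²−8²)/(2·8·8) = 0.7071; θ_2 = -45.0042° (elbow-down)
β = atan2(-5.6572,13.6565) = -22.5019°; ψ = atan2(-5.6573,13.6564) = -22.5021°
θ_1 = β − ψ = 0.0002°
θ_3 = φ − θ_1 − θ_2 = -59.9960° (wrapped to (-180°,180°])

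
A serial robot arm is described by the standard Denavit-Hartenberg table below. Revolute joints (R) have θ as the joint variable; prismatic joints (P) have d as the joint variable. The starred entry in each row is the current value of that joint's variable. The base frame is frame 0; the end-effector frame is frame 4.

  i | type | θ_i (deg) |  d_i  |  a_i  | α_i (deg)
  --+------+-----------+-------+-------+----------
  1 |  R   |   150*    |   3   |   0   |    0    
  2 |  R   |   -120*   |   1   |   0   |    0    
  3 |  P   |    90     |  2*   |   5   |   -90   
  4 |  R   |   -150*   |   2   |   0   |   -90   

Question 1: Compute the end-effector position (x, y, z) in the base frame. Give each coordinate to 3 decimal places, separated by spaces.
after link 1: o_1 = (0.0000, 0.0000, 3.0000)
after link 2: o_2 = (0.0000, 0.0000, 4.0000)
after link 3: o_3 = (-2.5000, 4.3301, 6.0000)
after link 4: o_4 = (-4.2321, 3.3301, 6.0000)

-4.232 3.330 6.000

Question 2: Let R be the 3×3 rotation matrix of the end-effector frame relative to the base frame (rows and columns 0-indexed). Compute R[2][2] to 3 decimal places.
0.866

End-effector z-axis (col 2 of R) = (-0.2500,0.4330,0.8660)
R[2][2] = 0.8660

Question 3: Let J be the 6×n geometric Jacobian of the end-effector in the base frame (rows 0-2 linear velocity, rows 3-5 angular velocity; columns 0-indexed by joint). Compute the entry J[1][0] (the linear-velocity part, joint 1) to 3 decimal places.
-4.232

axis z_0 = ẑ; lever o_n−o_0 = (-4.2321,3.3301,6.0000)
cross product → J_v[:, 0] = (-3.3301,-4.2321,0.0000)
J_ω[:, 0] = z_0
entry J[1][0] = -4.2321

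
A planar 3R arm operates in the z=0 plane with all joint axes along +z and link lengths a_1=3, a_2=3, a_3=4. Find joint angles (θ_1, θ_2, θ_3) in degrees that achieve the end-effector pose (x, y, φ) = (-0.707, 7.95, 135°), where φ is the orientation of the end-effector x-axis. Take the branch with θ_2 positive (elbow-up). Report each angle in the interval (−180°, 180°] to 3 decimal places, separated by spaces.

45.007 44.986 45.007

wrist centre = target − a_3·(cos φ, sin φ) = (2.1214, 5.1216)
cos θ_2 = (30.7310−3²−3²)/(2·3·3) = 0.7073; θ_2 = 44.9863° (elbow-up)
β = atan2(5.1216,2.1214) = 67.5000°; ψ = atan2(2.1208,5.1218) = 22.4932°
θ_1 = β − ψ = 45.0068°
θ_3 = φ − θ_1 − θ_2 = 45.0069° (wrapped to (-180°,180°])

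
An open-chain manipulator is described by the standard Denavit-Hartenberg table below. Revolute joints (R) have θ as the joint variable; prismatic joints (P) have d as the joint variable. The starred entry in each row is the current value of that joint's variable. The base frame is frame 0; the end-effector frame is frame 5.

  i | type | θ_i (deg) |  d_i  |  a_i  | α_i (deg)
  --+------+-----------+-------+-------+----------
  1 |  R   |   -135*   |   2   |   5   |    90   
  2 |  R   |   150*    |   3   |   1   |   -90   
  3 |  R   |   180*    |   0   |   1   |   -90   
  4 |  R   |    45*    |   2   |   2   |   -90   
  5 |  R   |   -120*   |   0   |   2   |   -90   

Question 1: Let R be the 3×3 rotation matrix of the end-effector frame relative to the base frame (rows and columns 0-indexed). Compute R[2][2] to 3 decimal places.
0.224

End-effector z-axis (col 2 of R) = (-0.9451,-0.2380,0.2241)
R[2][2] = 0.2241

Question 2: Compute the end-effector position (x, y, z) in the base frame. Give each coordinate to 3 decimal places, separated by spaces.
after link 1: o_1 = (-3.5355, -3.5355, 2.0000)
after link 2: o_2 = (-5.0445, -0.8018, 2.5000)
after link 3: o_3 = (-5.6569, -1.4142, 2.0000)
after link 4: o_4 = (-8.4371, -1.3660, 2.5176)
after link 5: o_5 = (-8.9788, 0.5417, 2.2588)

-8.979 0.542 2.259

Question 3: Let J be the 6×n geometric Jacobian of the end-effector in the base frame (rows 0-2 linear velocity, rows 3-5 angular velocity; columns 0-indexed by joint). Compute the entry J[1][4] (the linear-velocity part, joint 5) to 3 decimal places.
axis z_4 = (0.1830,0.1830,0.9659); lever o_n−o_4 = (-0.5417,1.9078,-0.2588)
cross product → J_v[:, 4] = (-1.8901,-0.4759,0.4483)
J_ω[:, 4] = z_4
entry J[1][4] = -0.4759

-0.476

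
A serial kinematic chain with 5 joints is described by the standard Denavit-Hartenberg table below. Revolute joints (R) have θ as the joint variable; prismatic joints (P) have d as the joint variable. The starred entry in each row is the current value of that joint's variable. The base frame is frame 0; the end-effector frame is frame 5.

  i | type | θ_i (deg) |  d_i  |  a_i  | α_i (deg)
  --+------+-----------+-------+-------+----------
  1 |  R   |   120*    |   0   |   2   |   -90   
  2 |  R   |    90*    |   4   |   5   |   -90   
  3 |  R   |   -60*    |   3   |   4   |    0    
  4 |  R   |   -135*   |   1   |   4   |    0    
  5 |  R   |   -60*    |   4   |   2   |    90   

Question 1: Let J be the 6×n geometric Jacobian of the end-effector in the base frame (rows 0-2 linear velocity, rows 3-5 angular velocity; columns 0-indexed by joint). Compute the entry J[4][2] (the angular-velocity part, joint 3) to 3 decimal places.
axis z_2 = (0.5000,-0.8660,-0.0000); lever o_n−o_2 = (3.5696,-7.1767,2.3813)
cross product → J_v[:, 2] = (-2.0623,-1.1907,-0.4970)
J_ω[:, 2] = z_2
entry J[4][2] = -0.8660

-0.866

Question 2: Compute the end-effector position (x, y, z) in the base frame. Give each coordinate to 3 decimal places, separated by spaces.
-0.894 -7.445 -2.619

after link 1: o_1 = (-1.0000, 1.7321, 0.0000)
after link 2: o_2 = (-4.4641, -0.2679, -5.0000)
after link 3: o_3 = (-5.9641, -4.5981, -7.0000)
after link 4: o_4 = (-4.5675, -4.9465, -3.1363)
after link 5: o_5 = (-0.8945, -7.4446, -2.6187)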